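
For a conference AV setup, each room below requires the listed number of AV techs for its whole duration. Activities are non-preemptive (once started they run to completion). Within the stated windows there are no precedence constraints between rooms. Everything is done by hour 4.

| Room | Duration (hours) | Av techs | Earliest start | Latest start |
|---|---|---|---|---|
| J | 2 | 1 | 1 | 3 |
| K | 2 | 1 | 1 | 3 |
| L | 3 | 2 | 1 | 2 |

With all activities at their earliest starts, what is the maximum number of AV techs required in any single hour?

Early-start schedule: J@1, K@1, L@1.
Load per hour: hour 1: 4, hour 2: 4, hour 3: 2, hour 4: 0.
Peak is 4.

4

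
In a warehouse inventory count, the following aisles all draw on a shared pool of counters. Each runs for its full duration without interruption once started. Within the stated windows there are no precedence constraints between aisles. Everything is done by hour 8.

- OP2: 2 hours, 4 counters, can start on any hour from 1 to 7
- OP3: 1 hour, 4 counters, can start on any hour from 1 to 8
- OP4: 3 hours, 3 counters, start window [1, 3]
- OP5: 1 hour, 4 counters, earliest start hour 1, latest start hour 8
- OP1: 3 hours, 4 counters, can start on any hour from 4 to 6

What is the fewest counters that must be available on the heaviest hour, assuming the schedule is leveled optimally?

7

Early-start (OP2@1, OP3@1, OP4@1, OP5@1, OP1@4) gives peak 15: h1:15  h2:7  h3:3  h4:4  h5:4  h6:4  h7:0  h8:0.
Shift OP3→3, OP5→4, OP1→5.
Schedule OP2@1, OP3@3, OP4@1, OP5@4, OP1@5: h1:7  h2:7  h3:7  h4:4  h5:4  h6:4  h7:4  h8:0 — peak 7.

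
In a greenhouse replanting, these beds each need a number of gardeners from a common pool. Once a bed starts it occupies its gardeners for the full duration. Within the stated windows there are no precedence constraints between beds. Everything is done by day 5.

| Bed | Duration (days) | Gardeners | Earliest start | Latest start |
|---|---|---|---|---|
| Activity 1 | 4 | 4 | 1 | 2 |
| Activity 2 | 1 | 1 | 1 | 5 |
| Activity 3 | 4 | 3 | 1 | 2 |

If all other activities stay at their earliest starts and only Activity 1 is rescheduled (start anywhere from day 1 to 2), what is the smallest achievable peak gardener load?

7

Activity 1@1: d1:8  d2:7  d3:7  d4:7  d5:0 → peak 8
Activity 1@2: d1:4  d2:7  d3:7  d4:7  d5:4 → peak 7
Best is Activity 1@2, peak 7.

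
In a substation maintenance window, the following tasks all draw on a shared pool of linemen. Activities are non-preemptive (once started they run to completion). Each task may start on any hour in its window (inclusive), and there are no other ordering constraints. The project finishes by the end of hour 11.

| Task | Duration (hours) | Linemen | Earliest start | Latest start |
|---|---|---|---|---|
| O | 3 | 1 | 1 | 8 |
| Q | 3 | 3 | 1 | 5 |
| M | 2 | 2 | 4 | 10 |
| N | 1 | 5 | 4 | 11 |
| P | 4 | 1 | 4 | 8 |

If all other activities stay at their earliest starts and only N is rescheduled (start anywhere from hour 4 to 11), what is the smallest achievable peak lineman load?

5

N@4: h1:4  h2:4  h3:4  h4:8  h5:3  h6:1  h7:1  h8:0  h9:0  h10:0  h11:0 → peak 8
N@5: h1:4  h2:4  h3:4  h4:3  h5:8  h6:1  h7:1  h8:0  h9:0  h10:0  h11:0 → peak 8
N@6: h1:4  h2:4  h3:4  h4:3  h5:3  h6:6  h7:1  h8:0  h9:0  h10:0  h11:0 → peak 6
N@7: h1:4  h2:4  h3:4  h4:3  h5:3  h6:1  h7:6  h8:0  h9:0  h10:0  h11:0 → peak 6
N@8: h1:4  h2:4  h3:4  h4:3  h5:3  h6:1  h7:1  h8:5  h9:0  h10:0  h11:0 → peak 5
N@9: h1:4  h2:4  h3:4  h4:3  h5:3  h6:1  h7:1  h8:0  h9:5  h10:0  h11:0 → peak 5
N@10: h1:4  h2:4  h3:4  h4:3  h5:3  h6:1  h7:1  h8:0  h9:0  h10:5  h11:0 → peak 5
N@11: h1:4  h2:4  h3:4  h4:3  h5:3  h6:1  h7:1  h8:0  h9:0  h10:0  h11:5 → peak 5
Best is N@8, peak 5.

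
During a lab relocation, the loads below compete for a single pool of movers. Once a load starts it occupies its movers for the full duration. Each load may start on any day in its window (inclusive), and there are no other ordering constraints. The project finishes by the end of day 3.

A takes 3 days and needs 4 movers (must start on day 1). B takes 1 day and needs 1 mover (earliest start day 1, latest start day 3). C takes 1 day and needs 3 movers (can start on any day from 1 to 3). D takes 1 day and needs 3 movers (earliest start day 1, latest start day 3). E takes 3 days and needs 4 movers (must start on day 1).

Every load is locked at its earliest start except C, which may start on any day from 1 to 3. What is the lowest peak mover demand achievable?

12

C@1: d1:15  d2:8  d3:8 → peak 15
C@2: d1:12  d2:11  d3:8 → peak 12
C@3: d1:12  d2:8  d3:11 → peak 12
Best is C@2, peak 12.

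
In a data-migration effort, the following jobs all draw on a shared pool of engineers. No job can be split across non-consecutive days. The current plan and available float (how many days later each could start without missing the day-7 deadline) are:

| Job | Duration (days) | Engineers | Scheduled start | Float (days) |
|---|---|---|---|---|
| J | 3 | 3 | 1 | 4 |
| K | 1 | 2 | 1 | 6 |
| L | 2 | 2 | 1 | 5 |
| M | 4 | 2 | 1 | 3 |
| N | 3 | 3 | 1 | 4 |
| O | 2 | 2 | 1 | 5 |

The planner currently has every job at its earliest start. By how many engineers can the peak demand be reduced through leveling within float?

Early-start peak: d1:14  d2:12  d3:8  d4:2  d5:0  d6:0  d7:0 ⇒ 14.
Leveled (J@1, K@1, L@5, M@4, N@2, O@5): d1:5  d2:6  d3:6  d4:5  d5:6  d6:6  d7:2 ⇒ 6.
Reduction 14 − 6 = 8.

8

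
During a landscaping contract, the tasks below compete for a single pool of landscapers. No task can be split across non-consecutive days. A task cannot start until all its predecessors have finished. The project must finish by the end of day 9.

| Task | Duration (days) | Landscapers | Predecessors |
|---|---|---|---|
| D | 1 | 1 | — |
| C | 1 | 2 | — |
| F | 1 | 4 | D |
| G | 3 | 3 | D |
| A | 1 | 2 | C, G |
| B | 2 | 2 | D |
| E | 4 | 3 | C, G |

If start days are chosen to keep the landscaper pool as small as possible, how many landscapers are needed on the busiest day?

Early-start (D@1, C@1, F@2, G@2, A@5, B@2, E@5) gives peak 9: d1:3  d2:9  d3:5  d4:3  d5:5  d6:3  d7:3  d8:3  d9:0.
Shift G→3, A→6, B→3, E→6.
Schedule D@1, C@1, F@2, G@3, A@6, B@3, E@6: d1:3  d2:4  d3:5  d4:5  d5:3  d6:5  d7:3  d8:3  d9:3 — peak 5.

5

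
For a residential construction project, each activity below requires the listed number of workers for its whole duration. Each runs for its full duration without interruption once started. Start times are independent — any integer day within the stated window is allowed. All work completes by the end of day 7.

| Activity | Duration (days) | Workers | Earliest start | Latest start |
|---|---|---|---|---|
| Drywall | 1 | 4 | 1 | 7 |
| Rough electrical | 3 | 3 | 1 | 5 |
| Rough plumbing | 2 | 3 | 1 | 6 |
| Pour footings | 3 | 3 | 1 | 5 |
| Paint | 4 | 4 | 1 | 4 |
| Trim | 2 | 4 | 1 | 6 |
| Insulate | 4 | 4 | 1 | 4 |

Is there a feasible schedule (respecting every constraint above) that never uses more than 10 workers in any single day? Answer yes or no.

The minimum achievable peak is 11; 10 < 11, so no feasible schedule stays within the cap.

no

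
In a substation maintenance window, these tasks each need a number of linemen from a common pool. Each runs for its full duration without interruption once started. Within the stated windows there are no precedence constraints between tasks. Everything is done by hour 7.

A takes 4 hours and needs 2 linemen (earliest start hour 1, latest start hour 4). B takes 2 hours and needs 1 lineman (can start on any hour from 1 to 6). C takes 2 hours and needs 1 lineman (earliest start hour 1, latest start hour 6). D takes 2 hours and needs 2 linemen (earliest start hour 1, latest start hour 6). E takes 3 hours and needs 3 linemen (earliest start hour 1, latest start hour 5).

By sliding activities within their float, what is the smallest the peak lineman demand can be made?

4

Early-start (A@1, B@1, C@1, D@1, E@1) gives peak 9: h1:9  h2:9  h3:5  h4:2  h5:0  h6:0  h7:0.
Shift D→3, E→5.
Schedule A@1, B@1, C@1, D@3, E@5: h1:4  h2:4  h3:4  h4:4  h5:3  h6:3  h7:3 — peak 4.
Total lineman-hours = 25 over 7 hours ⇒ peak ≥ ⌈25/7⌉ = 4, so 4 is optimal.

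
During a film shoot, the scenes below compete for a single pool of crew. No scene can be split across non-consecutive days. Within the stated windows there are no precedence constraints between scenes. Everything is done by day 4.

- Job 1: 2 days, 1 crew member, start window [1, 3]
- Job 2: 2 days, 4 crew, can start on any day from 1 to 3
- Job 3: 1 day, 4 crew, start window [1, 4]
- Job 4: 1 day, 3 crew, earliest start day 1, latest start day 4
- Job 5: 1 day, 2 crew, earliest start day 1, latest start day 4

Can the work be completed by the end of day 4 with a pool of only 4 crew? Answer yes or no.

Total crew member-days = 19; over 4 days the average is 19/4 > 4, so some day must exceed 4.

no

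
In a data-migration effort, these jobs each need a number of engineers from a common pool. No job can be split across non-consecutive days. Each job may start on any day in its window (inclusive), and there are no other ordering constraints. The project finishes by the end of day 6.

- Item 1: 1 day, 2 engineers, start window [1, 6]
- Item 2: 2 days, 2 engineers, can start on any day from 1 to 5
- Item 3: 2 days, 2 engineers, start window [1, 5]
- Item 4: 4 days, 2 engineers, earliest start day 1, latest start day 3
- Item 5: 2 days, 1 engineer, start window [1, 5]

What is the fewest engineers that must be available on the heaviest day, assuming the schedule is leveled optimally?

Early-start (Item 1@1, Item 2@1, Item 3@1, Item 4@1, Item 5@1) gives peak 9: d1:9  d2:7  d3:2  d4:2  d5:0  d6:0.
Shift Item 3→2, Item 4→3, Item 5→4.
Schedule Item 1@1, Item 2@1, Item 3@2, Item 4@3, Item 5@4: d1:4  d2:4  d3:4  d4:3  d5:3  d6:2 — peak 4.
Total engineer-days = 20 over 6 days ⇒ peak ≥ ⌈20/6⌉ = 4, so 4 is optimal.

4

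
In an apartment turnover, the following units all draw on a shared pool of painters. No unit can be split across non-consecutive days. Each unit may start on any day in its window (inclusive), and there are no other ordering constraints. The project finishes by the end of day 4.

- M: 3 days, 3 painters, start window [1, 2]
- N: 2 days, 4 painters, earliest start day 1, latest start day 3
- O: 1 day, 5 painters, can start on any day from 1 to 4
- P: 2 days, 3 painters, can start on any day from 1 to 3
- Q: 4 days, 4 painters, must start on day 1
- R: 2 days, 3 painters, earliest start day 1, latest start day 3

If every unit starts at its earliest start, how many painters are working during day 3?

At early start, day 3 has: M, Q.
Demand: 3 + 4 = 7.

7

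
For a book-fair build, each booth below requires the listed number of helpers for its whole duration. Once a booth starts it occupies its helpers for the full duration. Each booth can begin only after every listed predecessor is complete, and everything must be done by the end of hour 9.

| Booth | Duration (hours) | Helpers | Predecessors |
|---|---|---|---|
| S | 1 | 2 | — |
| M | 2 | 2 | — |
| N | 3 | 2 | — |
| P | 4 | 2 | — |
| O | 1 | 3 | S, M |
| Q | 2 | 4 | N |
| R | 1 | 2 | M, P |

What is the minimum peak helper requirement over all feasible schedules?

Early-start (S@1, M@1, N@1, P@1, O@3, Q@4, R@5) gives peak 8: h1:8  h2:6  h3:7  h4:6  h5:6  h6:0  h7:0  h8:0  h9:0.
Shift N→3, P→2, O→6, Q→7, R→9.
Schedule S@1, M@1, N@3, P@2, O@6, Q@7, R@9: h1:4  h2:4  h3:4  h4:4  h5:4  h6:3  h7:4  h8:4  h9:2 — peak 4.
Total helper-hours = 33 over 9 hours ⇒ peak ≥ ⌈33/9⌉ = 4, so 4 is optimal.

4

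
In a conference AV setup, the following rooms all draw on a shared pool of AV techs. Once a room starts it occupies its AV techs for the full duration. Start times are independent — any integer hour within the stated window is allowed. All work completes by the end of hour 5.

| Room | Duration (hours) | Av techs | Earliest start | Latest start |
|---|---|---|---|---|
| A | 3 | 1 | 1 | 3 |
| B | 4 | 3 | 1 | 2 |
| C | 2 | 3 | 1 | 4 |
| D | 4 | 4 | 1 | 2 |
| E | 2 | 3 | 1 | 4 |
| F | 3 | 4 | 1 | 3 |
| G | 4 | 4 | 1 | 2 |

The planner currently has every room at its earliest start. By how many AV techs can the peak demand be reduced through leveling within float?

5

Early-start peak: h1:22  h2:22  h3:16  h4:11  h5:0 ⇒ 22.
Leveled (A@1, B@1, C@4, D@1, E@4, F@1, G@1): h1:16  h2:16  h3:16  h4:17  h5:6 ⇒ 17.
Reduction 22 − 17 = 5.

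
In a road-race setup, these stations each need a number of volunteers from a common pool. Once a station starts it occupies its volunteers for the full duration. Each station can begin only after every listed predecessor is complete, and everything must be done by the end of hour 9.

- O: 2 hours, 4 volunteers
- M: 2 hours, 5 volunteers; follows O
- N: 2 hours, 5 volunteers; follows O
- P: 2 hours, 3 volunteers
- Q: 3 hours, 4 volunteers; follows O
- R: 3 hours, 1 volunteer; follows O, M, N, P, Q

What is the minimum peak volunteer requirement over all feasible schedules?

Early-start (O@1, M@3, N@3, P@1, Q@3, R@6) gives peak 14: h1:7  h2:7  h3:14  h4:14  h5:4  h6:1  h7:1  h8:1  h9:0.
Shift N→5, R→7.
Schedule O@1, M@3, N@5, P@1, Q@3, R@7: h1:7  h2:7  h3:9  h4:9  h5:9  h6:5  h7:1  h8:1  h9:1 — peak 9.

9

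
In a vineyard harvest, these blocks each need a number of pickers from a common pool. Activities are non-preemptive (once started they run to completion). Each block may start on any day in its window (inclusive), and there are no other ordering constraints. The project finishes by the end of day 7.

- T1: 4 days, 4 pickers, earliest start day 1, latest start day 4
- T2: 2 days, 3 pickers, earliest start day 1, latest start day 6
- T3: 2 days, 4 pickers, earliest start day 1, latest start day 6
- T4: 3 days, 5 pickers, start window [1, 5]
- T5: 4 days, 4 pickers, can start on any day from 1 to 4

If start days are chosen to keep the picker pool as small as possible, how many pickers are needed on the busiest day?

Early-start (T1@1, T2@1, T3@1, T4@1, T5@1) gives peak 20: d1:20  d2:20  d3:13  d4:8  d5:0  d6:0  d7:0.
Shift T4→5, T5→3.
Schedule T1@1, T2@1, T3@1, T4@5, T5@3: d1:11  d2:11  d3:8  d4:8  d5:9  d6:9  d7:5 — peak 11.

11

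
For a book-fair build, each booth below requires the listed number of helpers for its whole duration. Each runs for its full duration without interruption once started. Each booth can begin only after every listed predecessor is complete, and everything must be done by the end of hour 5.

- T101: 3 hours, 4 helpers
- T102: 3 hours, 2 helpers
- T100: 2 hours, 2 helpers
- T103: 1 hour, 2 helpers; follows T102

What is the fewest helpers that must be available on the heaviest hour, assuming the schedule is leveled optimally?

6

Early-start (T101@1, T102@1, T100@1, T103@4) gives peak 8: h1:8  h2:8  h3:6  h4:2  h5:0.
Shift T100→4.
Schedule T101@1, T102@1, T100@4, T103@4: h1:6  h2:6  h3:6  h4:4  h5:2 — peak 6.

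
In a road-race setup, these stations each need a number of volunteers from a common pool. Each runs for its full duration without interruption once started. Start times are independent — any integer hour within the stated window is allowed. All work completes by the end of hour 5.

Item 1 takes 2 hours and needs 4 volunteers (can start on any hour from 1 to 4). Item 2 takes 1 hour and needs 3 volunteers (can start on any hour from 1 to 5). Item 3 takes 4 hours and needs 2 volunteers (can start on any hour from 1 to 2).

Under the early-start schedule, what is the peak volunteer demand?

9

Early-start schedule: Item 1@1, Item 2@1, Item 3@1.
Load per hour: hour 1: 9, hour 2: 6, hour 3: 2, hour 4: 2, hour 5: 0.
Peak is 9.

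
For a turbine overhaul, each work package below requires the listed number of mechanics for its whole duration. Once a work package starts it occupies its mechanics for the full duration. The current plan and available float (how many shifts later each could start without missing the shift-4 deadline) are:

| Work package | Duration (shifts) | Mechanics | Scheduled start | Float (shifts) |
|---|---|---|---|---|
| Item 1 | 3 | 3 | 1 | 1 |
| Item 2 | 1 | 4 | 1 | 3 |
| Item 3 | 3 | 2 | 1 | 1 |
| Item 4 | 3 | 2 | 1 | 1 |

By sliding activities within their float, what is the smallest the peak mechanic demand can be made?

Early-start (Item 1@1, Item 2@1, Item 3@1, Item 4@1) gives peak 11: s1:11  s2:7  s3:7  s4:0.
Shift Item 3→2, Item 4→2.
Schedule Item 1@1, Item 2@1, Item 3@2, Item 4@2: s1:7  s2:7  s3:7  s4:4 — peak 7.
Total mechanic-shifts = 25 over 4 shifts ⇒ peak ≥ ⌈25/4⌉ = 7, so 7 is optimal.

7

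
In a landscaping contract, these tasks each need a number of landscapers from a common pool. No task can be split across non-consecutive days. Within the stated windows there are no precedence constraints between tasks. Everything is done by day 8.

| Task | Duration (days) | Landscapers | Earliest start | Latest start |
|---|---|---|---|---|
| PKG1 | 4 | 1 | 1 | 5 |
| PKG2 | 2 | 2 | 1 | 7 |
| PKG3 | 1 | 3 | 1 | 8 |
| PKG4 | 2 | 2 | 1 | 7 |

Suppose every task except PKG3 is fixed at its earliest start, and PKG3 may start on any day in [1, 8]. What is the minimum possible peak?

PKG3@1: d1:8  d2:5  d3:1  d4:1  d5:0  d6:0  d7:0  d8:0 → peak 8
PKG3@2: d1:5  d2:8  d3:1  d4:1  d5:0  d6:0  d7:0  d8:0 → peak 8
PKG3@3: d1:5  d2:5  d3:4  d4:1  d5:0  d6:0  d7:0  d8:0 → peak 5
PKG3@4: d1:5  d2:5  d3:1  d4:4  d5:0  d6:0  d7:0  d8:0 → peak 5
PKG3@5: d1:5  d2:5  d3:1  d4:1  d5:3  d6:0  d7:0  d8:0 → peak 5
PKG3@6: d1:5  d2:5  d3:1  d4:1  d5:0  d6:3  d7:0  d8:0 → peak 5
PKG3@7: d1:5  d2:5  d3:1  d4:1  d5:0  d6:0  d7:3  d8:0 → peak 5
PKG3@8: d1:5  d2:5  d3:1  d4:1  d5:0  d6:0  d7:0  d8:3 → peak 5
Best is PKG3@3, peak 5.

5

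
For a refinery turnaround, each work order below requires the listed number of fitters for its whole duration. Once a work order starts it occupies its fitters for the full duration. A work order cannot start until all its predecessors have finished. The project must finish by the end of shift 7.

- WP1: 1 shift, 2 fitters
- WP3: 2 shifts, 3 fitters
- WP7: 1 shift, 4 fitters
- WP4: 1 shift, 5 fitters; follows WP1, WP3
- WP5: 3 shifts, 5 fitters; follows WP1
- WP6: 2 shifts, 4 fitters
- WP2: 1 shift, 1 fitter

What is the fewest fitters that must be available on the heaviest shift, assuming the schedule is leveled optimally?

Early-start (WP1@1, WP3@1, WP7@1, WP4@3, WP5@2, WP6@1, WP2@1) gives peak 14: s1:14  s2:12  s3:10  s4:5  s5:0  s6:0  s7:0.
Shift WP3→2, WP4→4, WP5→5, WP6→2.
Schedule WP1@1, WP3@2, WP7@1, WP4@4, WP5@5, WP6@2, WP2@1: s1:7  s2:7  s3:7  s4:5  s5:5  s6:5  s7:5 — peak 7.

7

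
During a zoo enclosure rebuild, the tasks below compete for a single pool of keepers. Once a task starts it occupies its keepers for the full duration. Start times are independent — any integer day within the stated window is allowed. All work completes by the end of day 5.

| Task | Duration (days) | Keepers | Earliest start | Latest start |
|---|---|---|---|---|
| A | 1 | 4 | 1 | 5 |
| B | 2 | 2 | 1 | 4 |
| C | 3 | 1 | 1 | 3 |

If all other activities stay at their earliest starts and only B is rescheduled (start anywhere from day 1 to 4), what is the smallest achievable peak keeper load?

B@1: d1:7  d2:3  d3:1  d4:0  d5:0 → peak 7
B@2: d1:5  d2:3  d3:3  d4:0  d5:0 → peak 5
B@3: d1:5  d2:1  d3:3  d4:2  d5:0 → peak 5
B@4: d1:5  d2:1  d3:1  d4:2  d5:2 → peak 5
Best is B@2, peak 5.

5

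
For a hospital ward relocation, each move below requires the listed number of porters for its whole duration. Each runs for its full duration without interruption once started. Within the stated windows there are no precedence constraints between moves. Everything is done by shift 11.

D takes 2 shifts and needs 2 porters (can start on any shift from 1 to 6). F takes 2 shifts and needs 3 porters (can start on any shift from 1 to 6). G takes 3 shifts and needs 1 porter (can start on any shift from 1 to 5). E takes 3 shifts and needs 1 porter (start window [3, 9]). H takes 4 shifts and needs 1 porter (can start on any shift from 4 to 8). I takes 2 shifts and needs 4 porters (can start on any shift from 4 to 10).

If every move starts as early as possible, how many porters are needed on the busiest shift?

6

Early-start schedule: D@1, F@1, G@1, E@3, H@4, I@4.
Load per shift: shift 1: 6, shift 2: 6, shift 3: 2, shift 4: 6, shift 5: 6, shift 6: 1, shift 7: 1, shift 8: 0, shift 9: 0, shift 10: 0, shift 11: 0.
Peak is 6.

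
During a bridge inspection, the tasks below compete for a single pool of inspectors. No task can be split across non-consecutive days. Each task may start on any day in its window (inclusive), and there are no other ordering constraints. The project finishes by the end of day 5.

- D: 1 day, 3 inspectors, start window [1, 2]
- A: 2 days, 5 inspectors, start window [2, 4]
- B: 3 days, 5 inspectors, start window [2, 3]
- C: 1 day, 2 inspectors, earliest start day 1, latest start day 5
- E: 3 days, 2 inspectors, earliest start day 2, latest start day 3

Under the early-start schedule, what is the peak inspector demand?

12

Early-start schedule: D@1, A@2, B@2, C@1, E@2.
Load per day: day 1: 5, day 2: 12, day 3: 12, day 4: 7, day 5: 0.
Peak is 12.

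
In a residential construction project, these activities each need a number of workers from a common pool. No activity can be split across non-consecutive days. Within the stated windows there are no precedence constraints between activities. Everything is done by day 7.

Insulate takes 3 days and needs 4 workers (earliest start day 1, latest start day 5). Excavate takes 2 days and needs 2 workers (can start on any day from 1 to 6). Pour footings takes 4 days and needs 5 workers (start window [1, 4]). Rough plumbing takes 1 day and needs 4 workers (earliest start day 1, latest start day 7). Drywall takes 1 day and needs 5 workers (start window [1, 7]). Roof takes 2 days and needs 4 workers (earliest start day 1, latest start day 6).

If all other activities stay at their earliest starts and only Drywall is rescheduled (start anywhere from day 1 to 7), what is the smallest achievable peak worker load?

Drywall@1: d1:24  d2:15  d3:9  d4:5  d5:0  d6:0  d7:0 → peak 24
Drywall@2: d1:19  d2:20  d3:9  d4:5  d5:0  d6:0  d7:0 → peak 20
Drywall@3: d1:19  d2:15  d3:14  d4:5  d5:0  d6:0  d7:0 → peak 19
Drywall@4: d1:19  d2:15  d3:9  d4:10  d5:0  d6:0  d7:0 → peak 19
Drywall@5: d1:19  d2:15  d3:9  d4:5  d5:5  d6:0  d7:0 → peak 19
Drywall@6: d1:19  d2:15  d3:9  d4:5  d5:0  d6:5  d7:0 → peak 19
Drywall@7: d1:19  d2:15  d3:9  d4:5  d5:0  d6:0  d7:5 → peak 19
Best is Drywall@3, peak 19.

19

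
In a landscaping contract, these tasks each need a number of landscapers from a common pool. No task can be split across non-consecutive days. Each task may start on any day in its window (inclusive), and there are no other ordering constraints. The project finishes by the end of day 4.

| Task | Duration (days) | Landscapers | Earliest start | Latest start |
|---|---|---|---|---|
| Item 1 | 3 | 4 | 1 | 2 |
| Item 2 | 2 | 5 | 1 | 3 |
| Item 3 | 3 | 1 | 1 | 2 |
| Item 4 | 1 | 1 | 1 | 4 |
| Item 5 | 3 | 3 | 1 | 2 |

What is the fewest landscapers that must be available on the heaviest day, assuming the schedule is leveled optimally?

Early-start (Item 1@1, Item 2@1, Item 3@1, Item 4@1, Item 5@1) gives peak 14: d1:14  d2:13  d3:8  d4:0.
Shift Item 5→2.
Schedule Item 1@1, Item 2@1, Item 3@1, Item 4@1, Item 5@2: d1:11  d2:13  d3:8  d4:3 — peak 13.

13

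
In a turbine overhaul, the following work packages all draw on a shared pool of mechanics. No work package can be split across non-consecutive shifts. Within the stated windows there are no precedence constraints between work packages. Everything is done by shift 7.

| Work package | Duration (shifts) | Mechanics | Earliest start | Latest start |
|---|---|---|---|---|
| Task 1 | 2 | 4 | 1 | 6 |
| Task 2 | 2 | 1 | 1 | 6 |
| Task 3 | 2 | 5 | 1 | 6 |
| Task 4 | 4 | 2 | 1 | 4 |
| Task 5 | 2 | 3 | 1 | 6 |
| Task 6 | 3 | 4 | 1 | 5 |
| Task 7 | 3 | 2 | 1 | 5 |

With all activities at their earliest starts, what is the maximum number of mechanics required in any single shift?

21

Early-start schedule: Task 1@1, Task 2@1, Task 3@1, Task 4@1, Task 5@1, Task 6@1, Task 7@1.
Load per shift: shift 1: 21, shift 2: 21, shift 3: 8, shift 4: 2, shift 5: 0, shift 6: 0, shift 7: 0.
Peak is 21.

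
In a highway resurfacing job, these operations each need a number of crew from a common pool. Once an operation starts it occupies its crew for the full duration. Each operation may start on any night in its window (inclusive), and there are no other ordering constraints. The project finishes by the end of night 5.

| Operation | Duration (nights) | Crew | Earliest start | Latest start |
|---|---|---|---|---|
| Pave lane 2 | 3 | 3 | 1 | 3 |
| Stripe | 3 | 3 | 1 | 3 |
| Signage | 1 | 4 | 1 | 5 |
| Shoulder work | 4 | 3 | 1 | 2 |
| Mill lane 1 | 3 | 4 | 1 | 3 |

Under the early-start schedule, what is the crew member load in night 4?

3

At early start, night 4 has: Shoulder work.
Demand: 3 = 3.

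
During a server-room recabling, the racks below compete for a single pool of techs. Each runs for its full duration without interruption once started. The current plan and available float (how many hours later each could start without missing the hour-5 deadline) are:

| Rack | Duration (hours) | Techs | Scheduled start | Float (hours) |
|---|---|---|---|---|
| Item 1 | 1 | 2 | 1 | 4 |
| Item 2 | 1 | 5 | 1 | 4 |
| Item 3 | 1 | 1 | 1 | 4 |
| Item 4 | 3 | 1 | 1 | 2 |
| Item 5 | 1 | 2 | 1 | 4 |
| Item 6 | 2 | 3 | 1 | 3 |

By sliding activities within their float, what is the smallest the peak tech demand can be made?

Early-start (Item 1@1, Item 2@1, Item 3@1, Item 4@1, Item 5@1, Item 6@1) gives peak 14: h1:14  h2:4  h3:1  h4:0  h5:0.
Shift Item 2→2, Item 4→3, Item 6→3.
Schedule Item 1@1, Item 2@2, Item 3@1, Item 4@3, Item 5@1, Item 6@3: h1:5  h2:5  h3:4  h4:4  h5:1 — peak 5.

5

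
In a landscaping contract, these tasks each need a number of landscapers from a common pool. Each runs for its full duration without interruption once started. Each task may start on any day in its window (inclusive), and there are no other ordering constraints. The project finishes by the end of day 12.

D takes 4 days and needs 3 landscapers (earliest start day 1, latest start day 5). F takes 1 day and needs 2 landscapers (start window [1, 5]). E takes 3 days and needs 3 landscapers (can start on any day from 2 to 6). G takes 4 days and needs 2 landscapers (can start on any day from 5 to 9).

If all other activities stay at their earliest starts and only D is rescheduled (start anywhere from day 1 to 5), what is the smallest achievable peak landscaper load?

D@1: d1:5  d2:6  d3:6  d4:6  d5:2  d6:2  d7:2  d8:2  d9:0  d10:0  d11:0  d12:0 → peak 6
D@2: d1:2  d2:6  d3:6  d4:6  d5:5  d6:2  d7:2  d8:2  d9:0  d10:0  d11:0  d12:0 → peak 6
D@3: d1:2  d2:3  d3:6  d4:6  d5:5  d6:5  d7:2  d8:2  d9:0  d10:0  d11:0  d12:0 → peak 6
D@4: d1:2  d2:3  d3:3  d4:6  d5:5  d6:5  d7:5  d8:2  d9:0  d10:0  d11:0  d12:0 → peak 6
D@5: d1:2  d2:3  d3:3  d4:3  d5:5  d6:5  d7:5  d8:5  d9:0  d10:0  d11:0  d12:0 → peak 5
Best is D@5, peak 5.

5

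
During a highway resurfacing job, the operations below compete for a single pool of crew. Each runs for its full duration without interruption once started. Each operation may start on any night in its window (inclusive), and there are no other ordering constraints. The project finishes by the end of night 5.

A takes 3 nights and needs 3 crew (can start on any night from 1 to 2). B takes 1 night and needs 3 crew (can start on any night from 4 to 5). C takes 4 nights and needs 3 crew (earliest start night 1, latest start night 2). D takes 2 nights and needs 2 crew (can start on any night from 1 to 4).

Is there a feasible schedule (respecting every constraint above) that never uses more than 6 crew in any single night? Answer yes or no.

yes

Schedule A@1, B@5, C@1, D@4: n1:6  n2:6  n3:6  n4:5  n5:5 — peak 6 ≤ 6.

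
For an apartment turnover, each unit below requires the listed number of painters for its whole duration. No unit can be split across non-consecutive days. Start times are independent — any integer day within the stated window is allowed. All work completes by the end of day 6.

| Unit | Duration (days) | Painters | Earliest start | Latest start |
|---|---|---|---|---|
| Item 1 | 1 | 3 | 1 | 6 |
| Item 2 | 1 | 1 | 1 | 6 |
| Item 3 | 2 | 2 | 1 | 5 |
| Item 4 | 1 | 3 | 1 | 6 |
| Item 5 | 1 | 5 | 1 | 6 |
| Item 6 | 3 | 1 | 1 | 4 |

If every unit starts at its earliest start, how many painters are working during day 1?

15

At early start, day 1 has: Item 1, Item 2, Item 3, Item 4, Item 5, Item 6.
Demand: 3 + 1 + 2 + 3 + 5 + 1 = 15.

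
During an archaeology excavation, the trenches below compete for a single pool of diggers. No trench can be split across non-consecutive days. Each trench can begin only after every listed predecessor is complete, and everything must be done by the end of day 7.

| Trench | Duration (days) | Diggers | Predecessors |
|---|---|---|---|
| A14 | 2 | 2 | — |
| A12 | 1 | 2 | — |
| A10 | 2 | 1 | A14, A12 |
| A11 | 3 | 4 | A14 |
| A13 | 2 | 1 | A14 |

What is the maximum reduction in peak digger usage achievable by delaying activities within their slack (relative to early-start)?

2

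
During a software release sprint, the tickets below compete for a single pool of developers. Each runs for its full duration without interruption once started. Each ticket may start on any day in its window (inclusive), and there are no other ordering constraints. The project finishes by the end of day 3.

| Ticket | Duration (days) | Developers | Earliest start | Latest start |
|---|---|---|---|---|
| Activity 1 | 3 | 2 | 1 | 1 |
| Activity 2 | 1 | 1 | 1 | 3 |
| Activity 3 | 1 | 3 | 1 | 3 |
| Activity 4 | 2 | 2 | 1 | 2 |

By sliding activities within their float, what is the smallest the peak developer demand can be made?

Early-start (Activity 1@1, Activity 2@1, Activity 3@1, Activity 4@1) gives peak 8: d1:8  d2:4  d3:2.
Shift Activity 3→3.
Schedule Activity 1@1, Activity 2@1, Activity 3@3, Activity 4@1: d1:5  d2:4  d3:5 — peak 5.
Total developer-days = 14 over 3 days ⇒ peak ≥ ⌈14/3⌉ = 5, so 5 is optimal.

5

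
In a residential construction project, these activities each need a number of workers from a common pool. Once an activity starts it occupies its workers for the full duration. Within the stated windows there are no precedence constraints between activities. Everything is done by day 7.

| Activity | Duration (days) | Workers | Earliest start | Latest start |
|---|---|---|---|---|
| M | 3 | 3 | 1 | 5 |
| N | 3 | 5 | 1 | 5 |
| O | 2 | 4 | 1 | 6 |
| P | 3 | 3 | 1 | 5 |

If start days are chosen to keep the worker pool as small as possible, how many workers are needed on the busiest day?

8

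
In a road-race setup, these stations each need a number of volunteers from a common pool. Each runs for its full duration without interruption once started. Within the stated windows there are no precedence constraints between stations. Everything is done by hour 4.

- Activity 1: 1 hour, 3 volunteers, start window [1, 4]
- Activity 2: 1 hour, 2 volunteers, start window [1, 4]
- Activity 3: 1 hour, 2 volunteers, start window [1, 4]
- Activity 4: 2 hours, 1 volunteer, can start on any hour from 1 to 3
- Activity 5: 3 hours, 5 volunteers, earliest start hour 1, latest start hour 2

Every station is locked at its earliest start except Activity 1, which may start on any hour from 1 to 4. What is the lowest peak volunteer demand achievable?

10

Activity 1@1: h1:13  h2:6  h3:5  h4:0 → peak 13
Activity 1@2: h1:10  h2:9  h3:5  h4:0 → peak 10
Activity 1@3: h1:10  h2:6  h3:8  h4:0 → peak 10
Activity 1@4: h1:10  h2:6  h3:5  h4:3 → peak 10
Best is Activity 1@2, peak 10.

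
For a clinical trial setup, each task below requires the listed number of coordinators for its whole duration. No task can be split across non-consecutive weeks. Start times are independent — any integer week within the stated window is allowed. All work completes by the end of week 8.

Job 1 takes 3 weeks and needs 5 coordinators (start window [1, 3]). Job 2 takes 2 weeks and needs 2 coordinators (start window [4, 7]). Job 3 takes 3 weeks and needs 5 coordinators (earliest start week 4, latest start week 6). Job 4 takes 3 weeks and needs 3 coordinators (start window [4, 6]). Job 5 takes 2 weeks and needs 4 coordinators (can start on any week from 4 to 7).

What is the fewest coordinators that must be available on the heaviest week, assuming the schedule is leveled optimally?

Early-start (Job 1@1, Job 2@4, Job 3@4, Job 4@4, Job 5@4) gives peak 14: w1:5  w2:5  w3:5  w4:14  w5:14  w6:8  w7:0  w8:0.
Shift Job 4→6, Job 5→7.
Schedule Job 1@1, Job 2@4, Job 3@4, Job 4@6, Job 5@7: w1:5  w2:5  w3:5  w4:7  w5:7  w6:8  w7:7  w8:7 — peak 8.

8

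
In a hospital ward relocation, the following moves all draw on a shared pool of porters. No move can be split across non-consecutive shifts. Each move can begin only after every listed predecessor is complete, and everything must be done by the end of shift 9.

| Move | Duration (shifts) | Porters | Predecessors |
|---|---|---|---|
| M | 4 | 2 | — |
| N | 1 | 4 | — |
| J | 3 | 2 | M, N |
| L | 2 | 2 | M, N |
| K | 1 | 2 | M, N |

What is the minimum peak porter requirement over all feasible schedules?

Early-start (M@1, N@1, J@5, L@5, K@5) gives peak 6: s1:6  s2:2  s3:2  s4:2  s5:6  s6:4  s7:2  s8:0  s9:0.
Shift N→5, J→6, L→6, K→8.
Schedule M@1, N@5, J@6, L@6, K@8: s1:2  s2:2  s3:2  s4:2  s5:4  s6:4  s7:4  s8:4  s9:0 — peak 4.

4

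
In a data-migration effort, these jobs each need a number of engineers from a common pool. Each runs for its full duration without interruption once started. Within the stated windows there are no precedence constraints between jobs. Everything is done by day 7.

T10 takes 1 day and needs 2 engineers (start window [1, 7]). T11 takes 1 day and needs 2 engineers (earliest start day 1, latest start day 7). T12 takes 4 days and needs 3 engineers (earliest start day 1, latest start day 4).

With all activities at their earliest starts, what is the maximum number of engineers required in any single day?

7

Early-start schedule: T10@1, T11@1, T12@1.
Load per day: day 1: 7, day 2: 3, day 3: 3, day 4: 3, day 5: 0, day 6: 0, day 7: 0.
Peak is 7.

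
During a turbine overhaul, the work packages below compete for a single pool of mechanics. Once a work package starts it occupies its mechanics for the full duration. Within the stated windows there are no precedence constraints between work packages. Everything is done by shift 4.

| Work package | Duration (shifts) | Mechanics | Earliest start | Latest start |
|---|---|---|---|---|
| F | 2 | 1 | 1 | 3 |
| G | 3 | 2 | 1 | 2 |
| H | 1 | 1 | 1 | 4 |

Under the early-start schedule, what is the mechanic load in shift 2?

3

At early start, shift 2 has: F, G.
Demand: 1 + 2 = 3.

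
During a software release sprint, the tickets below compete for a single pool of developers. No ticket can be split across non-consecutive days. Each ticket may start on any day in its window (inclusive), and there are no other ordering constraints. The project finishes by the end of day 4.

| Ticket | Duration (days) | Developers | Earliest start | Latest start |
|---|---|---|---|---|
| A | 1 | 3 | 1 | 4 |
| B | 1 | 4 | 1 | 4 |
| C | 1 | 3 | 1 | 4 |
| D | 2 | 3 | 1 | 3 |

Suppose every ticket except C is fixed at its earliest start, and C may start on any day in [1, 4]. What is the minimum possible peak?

10

C@1: d1:13  d2:3  d3:0  d4:0 → peak 13
C@2: d1:10  d2:6  d3:0  d4:0 → peak 10
C@3: d1:10  d2:3  d3:3  d4:0 → peak 10
C@4: d1:10  d2:3  d3:0  d4:3 → peak 10
Best is C@2, peak 10.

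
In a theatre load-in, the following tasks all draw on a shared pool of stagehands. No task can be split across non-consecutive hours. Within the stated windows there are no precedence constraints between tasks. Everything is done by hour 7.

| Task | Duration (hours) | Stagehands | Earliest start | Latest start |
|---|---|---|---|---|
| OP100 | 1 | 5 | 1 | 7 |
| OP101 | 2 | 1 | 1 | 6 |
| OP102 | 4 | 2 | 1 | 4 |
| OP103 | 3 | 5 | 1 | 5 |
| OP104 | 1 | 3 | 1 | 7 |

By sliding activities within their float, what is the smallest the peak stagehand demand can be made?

7

Early-start (OP100@1, OP101@1, OP102@1, OP103@1, OP104@1) gives peak 16: h1:16  h2:8  h3:7  h4:2  h5:0  h6:0  h7:0.
Shift OP102→2, OP103→3, OP104→2.
Schedule OP100@1, OP101@1, OP102@2, OP103@3, OP104@2: h1:6  h2:6  h3:7  h4:7  h5:7  h6:0  h7:0 — peak 7.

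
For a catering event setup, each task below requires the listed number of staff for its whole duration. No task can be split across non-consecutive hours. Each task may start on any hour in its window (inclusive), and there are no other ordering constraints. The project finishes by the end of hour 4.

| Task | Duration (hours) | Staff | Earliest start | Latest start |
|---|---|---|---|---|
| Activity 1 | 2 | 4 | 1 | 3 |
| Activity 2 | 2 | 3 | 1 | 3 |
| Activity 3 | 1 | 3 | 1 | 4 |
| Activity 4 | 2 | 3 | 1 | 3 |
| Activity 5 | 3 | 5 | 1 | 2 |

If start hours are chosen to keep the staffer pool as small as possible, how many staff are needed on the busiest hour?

Early-start (Activity 1@1, Activity 2@1, Activity 3@1, Activity 4@1, Activity 5@1) gives peak 18: h1:18  h2:15  h3:5  h4:0.
Shift Activity 2→3, Activity 4→3, Activity 5→2.
Schedule Activity 1@1, Activity 2@3, Activity 3@1, Activity 4@3, Activity 5@2: h1:7  h2:9  h3:11  h4:11 — peak 11.

11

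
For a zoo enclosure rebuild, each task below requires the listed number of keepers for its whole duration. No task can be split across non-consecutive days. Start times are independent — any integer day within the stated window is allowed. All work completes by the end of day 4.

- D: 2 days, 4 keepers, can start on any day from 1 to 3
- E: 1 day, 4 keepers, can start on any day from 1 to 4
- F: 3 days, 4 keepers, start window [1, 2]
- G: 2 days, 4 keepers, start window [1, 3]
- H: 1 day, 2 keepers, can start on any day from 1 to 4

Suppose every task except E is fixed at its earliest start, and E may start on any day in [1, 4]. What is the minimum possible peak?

14

E@1: d1:18  d2:12  d3:4  d4:0 → peak 18
E@2: d1:14  d2:16  d3:4  d4:0 → peak 16
E@3: d1:14  d2:12  d3:8  d4:0 → peak 14
E@4: d1:14  d2:12  d3:4  d4:4 → peak 14
Best is E@3, peak 14.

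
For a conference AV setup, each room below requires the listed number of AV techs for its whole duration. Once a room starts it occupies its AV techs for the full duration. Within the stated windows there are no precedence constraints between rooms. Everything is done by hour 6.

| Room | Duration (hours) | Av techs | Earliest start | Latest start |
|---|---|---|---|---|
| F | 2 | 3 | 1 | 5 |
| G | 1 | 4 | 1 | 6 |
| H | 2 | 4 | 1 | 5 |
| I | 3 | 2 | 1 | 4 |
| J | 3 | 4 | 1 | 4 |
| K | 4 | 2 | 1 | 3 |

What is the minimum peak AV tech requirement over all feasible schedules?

Early-start (F@1, G@1, H@1, I@1, J@1, K@1) gives peak 19: h1:19  h2:15  h3:8  h4:2  h5:0  h6:0.
Shift H→2, I→3, J→4, K→3.
Schedule F@1, G@1, H@2, I@3, J@4, K@3: h1:7  h2:7  h3:8  h4:8  h5:8  h6:6 — peak 8.
Total AV tech-hours = 44 over 6 hours ⇒ peak ≥ ⌈44/6⌉ = 8, so 8 is optimal.

8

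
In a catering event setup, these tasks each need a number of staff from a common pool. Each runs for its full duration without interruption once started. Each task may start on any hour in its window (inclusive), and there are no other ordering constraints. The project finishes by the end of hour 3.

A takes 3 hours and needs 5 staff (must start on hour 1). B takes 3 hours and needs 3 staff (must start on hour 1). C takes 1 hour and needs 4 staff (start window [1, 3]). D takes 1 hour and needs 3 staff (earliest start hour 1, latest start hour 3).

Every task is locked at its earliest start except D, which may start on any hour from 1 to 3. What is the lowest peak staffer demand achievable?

12

D@1: h1:15  h2:8  h3:8 → peak 15
D@2: h1:12  h2:11  h3:8 → peak 12
D@3: h1:12  h2:8  h3:11 → peak 12
Best is D@2, peak 12.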